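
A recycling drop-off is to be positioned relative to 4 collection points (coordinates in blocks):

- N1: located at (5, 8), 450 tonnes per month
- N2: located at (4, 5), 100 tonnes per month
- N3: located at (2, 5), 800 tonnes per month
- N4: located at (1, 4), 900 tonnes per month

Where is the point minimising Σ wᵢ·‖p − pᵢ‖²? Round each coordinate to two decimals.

(2.29, 5.20)

The minimiser of Σwᵢ‖p−pᵢ‖² is the weighted centroid p* = (Σwᵢpᵢ)/(Σwᵢ).
Σwᵢ = 2250.
Σwᵢxᵢ = 450·5 + 100·4 + 800·2 + 900·1 = 5150.
Σwᵢyᵢ = 450·8 + 100·5 + 800·5 + 900·4 = 11700.
x* = 5150/2250 = 2.29, y* = 11700/2250 = 5.20.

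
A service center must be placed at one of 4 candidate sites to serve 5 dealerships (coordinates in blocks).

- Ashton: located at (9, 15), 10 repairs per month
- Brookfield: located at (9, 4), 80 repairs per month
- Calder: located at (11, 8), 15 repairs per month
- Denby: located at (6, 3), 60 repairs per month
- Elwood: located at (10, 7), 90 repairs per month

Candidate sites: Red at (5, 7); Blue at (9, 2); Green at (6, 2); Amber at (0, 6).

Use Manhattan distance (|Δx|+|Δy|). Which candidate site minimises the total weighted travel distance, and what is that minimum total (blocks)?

Total weighted distance at each candidate:
  Red (5, 7): total = 1535
  Blue (9, 2): total = 1190
  Green (6, 2): total = 1595
  Amber (0, 6): total = 2785
Minimum is at Blue with total 1190 blocks.

Blue, total 1190 blocks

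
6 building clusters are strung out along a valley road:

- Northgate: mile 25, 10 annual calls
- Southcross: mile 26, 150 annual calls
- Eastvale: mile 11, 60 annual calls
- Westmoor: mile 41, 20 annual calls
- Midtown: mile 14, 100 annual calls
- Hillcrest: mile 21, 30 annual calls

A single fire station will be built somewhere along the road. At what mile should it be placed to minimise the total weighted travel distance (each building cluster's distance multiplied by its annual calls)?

x = 21

For a sum of weighted absolute distances on a line, the optimum is the weighted median (not the mean). Total weight W = 370; half-weight = 185.
Sort by position and accumulate weight:
  mile 11 (Eastvale, w=60) → cum 60
  mile 14 (Midtown, w=100) → cum 160
  mile 21 (Hillcrest, w=30) → cum 190  ≥ 185 → median here
  mile 25 (Northgate, w=10) → cum 200
  mile 26 (Southcross, w=150) → cum 350
  mile 41 (Westmoor, w=20) → cum 370
Optimal location: mile 21.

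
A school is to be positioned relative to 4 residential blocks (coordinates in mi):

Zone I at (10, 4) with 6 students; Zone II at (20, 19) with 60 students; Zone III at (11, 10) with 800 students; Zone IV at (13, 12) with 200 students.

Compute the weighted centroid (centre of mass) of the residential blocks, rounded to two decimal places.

(11.88, 10.85)

The minimiser of Σwᵢ‖p−pᵢ‖² is the weighted centroid p* = (Σwᵢpᵢ)/(Σwᵢ).
Σwᵢ = 1066.
Σwᵢxᵢ = 6·10 + 60·20 + 800·11 + 200·13 = 12660.
Σwᵢyᵢ = 6·4 + 60·19 + 800·10 + 200·12 = 11564.
x* = 12660/1066 = 11.88, y* = 11564/1066 = 10.85.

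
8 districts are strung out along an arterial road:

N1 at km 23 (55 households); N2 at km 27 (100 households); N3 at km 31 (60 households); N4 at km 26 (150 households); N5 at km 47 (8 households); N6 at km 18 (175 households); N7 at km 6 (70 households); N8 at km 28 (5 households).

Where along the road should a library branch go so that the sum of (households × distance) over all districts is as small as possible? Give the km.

x = 26

For a sum of weighted absolute distances on a line, the optimum is the weighted median (not the mean). Total weight W = 623; half-weight = 311.5.
Sort by position and accumulate weight:
  km 6 (N7, w=70) → cum 70
  km 18 (N6, w=175) → cum 245
  km 23 (N1, w=55) → cum 300
  km 26 (N4, w=150) → cum 450  ≥ 311.5 → median here
  km 27 (N2, w=100) → cum 550
  km 28 (N8, w=5) → cum 555
  km 31 (N3, w=60) → cum 615
  km 47 (N5, w=8) → cum 623
Optimal location: km 26.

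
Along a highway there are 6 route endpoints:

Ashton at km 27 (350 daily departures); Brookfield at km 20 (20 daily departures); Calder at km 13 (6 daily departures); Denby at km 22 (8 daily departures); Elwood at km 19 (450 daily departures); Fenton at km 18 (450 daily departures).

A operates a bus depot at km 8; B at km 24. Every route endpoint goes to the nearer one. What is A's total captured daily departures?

6

The indifferent point is the midpoint (8+24)/2 = 16; route endpoints left of it (closer to A at 8) go to A, those right go to B.
  Calder at 13 (w=6) → A
  Fenton at 18 (w=450) → B
  Elwood at 19 (w=450) → B
  Brookfield at 20 (w=20) → B
  Denby at 22 (w=8) → B
  Ashton at 27 (w=350) → B
A captures 6; B captures 1278.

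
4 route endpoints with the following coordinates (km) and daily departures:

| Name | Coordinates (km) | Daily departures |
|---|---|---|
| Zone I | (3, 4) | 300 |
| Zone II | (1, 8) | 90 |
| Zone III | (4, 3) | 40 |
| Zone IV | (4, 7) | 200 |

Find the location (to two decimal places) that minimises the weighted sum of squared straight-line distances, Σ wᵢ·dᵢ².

(3.10, 5.46)

The minimiser of Σwᵢ‖p−pᵢ‖² is the weighted centroid p* = (Σwᵢpᵢ)/(Σwᵢ).
Σwᵢ = 630.
Σwᵢxᵢ = 300·3 + 90·1 + 40·4 + 200·4 = 1950.
Σwᵢyᵢ = 300·4 + 90·8 + 40·3 + 200·7 = 3440.
x* = 1950/630 = 3.10, y* = 3440/630 = 5.46.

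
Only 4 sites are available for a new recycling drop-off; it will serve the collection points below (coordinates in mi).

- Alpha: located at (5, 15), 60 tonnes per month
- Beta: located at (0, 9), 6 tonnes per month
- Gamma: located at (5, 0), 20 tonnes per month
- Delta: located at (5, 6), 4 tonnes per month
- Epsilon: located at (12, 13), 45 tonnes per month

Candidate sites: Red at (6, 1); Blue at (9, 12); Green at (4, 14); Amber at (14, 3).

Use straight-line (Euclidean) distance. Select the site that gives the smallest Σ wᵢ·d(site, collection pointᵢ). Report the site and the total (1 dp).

Blue, total 781.1 mi

Total weighted distance at each candidate:
  Red (6, 1): total = 1554.6
  Blue (9, 12): total = 781.1
  Green (4, 14): total = 799.0
  Amber (14, 3): total = 1678.0
Minimum is at Blue with total 781.1 mi.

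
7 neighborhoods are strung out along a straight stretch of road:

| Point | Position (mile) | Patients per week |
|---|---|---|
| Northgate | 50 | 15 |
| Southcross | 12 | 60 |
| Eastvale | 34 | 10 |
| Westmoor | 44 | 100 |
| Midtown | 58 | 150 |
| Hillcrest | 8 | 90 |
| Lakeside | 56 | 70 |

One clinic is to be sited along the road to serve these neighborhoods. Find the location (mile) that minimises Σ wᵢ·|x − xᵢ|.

x = 44

For a sum of weighted absolute distances on a line, the optimum is the weighted median (not the mean). Total weight W = 495; half-weight = 247.5.
Sort by position and accumulate weight:
  mile 8 (Hillcrest, w=90) → cum 90
  mile 12 (Southcross, w=60) → cum 150
  mile 34 (Eastvale, w=10) → cum 160
  mile 44 (Westmoor, w=100) → cum 260  ≥ 247.5 → median here
  mile 50 (Northgate, w=15) → cum 275
  mile 56 (Lakeside, w=70) → cum 345
  mile 58 (Midtown, w=150) → cum 495
Optimal location: mile 44.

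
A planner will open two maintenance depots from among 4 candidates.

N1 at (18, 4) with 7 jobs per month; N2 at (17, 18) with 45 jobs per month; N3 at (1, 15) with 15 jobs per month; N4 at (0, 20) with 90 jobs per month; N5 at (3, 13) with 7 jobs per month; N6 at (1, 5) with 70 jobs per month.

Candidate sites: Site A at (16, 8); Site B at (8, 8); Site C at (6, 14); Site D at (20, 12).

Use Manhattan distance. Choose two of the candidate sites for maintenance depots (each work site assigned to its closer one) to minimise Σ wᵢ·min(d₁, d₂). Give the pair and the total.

Evaluate every pair (each demand assigned to the nearer of the two):
  {Site C, Site D}: total = 2653
  {Site B, Site C}: total = 2671
  {Site A, Site C}: total = 2715
  {Site B, Site D}: total = 3255
  {Site A, Site B}: total = 3317
  {Site A, Site D}: total = 4683
Best pair: {Site C, Site D} with total 2653.

{Site C, Site D}, total 2653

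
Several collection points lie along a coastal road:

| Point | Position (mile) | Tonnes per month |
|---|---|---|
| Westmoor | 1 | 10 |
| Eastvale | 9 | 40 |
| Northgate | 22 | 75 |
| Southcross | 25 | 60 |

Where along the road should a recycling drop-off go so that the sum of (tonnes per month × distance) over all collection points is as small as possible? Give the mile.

x = 22

For a sum of weighted absolute distances on a line, the optimum is the weighted median (not the mean). Total weight W = 185; half-weight = 92.5.
Sort by position and accumulate weight:
  mile 1 (Westmoor, w=10) → cum 10
  mile 9 (Eastvale, w=40) → cum 50
  mile 22 (Northgate, w=75) → cum 125  ≥ 92.5 → median here
  mile 25 (Southcross, w=60) → cum 185
Optimal location: mile 22.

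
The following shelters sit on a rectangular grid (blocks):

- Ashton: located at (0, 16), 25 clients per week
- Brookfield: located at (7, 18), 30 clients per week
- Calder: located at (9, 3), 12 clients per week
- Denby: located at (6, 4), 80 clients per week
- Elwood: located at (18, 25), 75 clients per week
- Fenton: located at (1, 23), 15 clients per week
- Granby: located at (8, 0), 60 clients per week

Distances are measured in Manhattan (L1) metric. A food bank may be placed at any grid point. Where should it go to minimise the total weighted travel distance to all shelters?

Manhattan distance separates: Σwᵢ(|x−xᵢ|+|y−yᵢ|) = Σwᵢ|x−xᵢ| + Σwᵢ|y−yᵢ|, so x and y are optimised independently as 1-D weighted medians.
Total weight W = 297; half = 148.5.
x-coordinate, sorted with cumulative weight:
  x=0 (Ashton, w=25) cum 25
  x=1 (Fenton, w=15) cum 40
  x=6 (Denby, w=80) cum 120
  x=7 (Brookfield, w=30) cum 150  ← median
  x=8 (Granby, w=60) cum 210
  x=9 (Calder, w=12) cum 222
  x=18 (Elwood, w=75) cum 297
⇒ x* = 7
y-coordinate, sorted with cumulative weight:
  y=0 (Granby, w=60) cum 60
  y=3 (Calder, w=12) cum 72
  y=4 (Denby, w=80) cum 152  ← median
  y=16 (Ashton, w=25) cum 177
  y=18 (Brookfield, w=30) cum 207
  y=23 (Fenton, w=15) cum 222
  y=25 (Elwood, w=75) cum 297
⇒ y* = 4

(7, 4)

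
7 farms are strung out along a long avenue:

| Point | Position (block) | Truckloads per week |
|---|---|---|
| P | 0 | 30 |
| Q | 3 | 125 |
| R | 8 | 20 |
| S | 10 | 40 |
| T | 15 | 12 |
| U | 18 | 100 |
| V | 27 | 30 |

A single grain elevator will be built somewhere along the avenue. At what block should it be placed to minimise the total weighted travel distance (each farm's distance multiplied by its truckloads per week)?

For a sum of weighted absolute distances on a line, the optimum is the weighted median (not the mean). Total weight W = 357; half-weight = 178.5.
Sort by position and accumulate weight:
  block 0 (P, w=30) → cum 30
  block 3 (Q, w=125) → cum 155
  block 8 (R, w=20) → cum 175
  block 10 (S, w=40) → cum 215  ≥ 178.5 → median here
  block 15 (T, w=12) → cum 227
  block 18 (U, w=100) → cum 327
  block 27 (V, w=30) → cum 357
Optimal location: block 10.

x = 10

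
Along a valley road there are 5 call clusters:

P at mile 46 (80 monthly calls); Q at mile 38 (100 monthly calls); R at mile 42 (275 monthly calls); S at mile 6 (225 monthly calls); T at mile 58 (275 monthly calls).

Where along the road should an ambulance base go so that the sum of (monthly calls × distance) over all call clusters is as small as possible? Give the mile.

For a sum of weighted absolute distances on a line, the optimum is the weighted median (not the mean). Total weight W = 955; half-weight = 477.5.
Sort by position and accumulate weight:
  mile 6 (S, w=225) → cum 225
  mile 38 (Q, w=100) → cum 325
  mile 42 (R, w=275) → cum 600  ≥ 477.5 → median here
  mile 46 (P, w=80) → cum 680
  mile 58 (T, w=275) → cum 955
Optimal location: mile 42.

x = 42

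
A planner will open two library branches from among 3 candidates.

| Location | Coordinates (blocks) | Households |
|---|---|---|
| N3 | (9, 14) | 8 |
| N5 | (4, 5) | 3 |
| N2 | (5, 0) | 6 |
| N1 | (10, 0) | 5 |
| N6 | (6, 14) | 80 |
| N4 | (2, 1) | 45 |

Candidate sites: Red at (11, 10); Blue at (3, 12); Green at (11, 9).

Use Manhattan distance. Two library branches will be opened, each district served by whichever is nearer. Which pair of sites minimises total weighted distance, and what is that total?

Evaluate every pair (each demand assigned to the nearer of the two):
  {Red, Blue}: total = 1151
  {Blue, Green}: total = 1154
  {Red, Green}: total = 1706
Best pair: {Red, Blue} with total 1151.

{Red, Blue}, total 1151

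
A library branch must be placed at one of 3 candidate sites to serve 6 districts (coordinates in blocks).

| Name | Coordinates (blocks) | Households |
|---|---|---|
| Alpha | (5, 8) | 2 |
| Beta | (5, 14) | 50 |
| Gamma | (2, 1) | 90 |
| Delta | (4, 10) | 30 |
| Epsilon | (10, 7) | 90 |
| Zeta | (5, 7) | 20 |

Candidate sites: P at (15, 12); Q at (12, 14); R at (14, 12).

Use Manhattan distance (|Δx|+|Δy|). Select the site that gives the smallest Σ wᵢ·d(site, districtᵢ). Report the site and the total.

Total weighted distance at each candidate:
  P (15, 12): total = 4378
  Q (12, 14): total = 3896
  R (14, 12): total = 4096
Minimum is at Q with total 3896 blocks.

Q, total 3896 blocks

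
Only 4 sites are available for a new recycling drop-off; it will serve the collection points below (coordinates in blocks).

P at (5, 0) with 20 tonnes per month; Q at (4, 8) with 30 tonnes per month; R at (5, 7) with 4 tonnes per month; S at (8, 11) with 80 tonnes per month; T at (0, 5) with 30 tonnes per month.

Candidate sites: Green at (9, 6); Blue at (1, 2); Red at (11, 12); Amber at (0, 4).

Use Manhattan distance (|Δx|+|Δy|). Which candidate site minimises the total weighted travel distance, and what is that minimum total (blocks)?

Green, total 1210 blocks

Total weighted distance at each candidate:
  Green (9, 6): total = 1210
  Blue (1, 2): total = 1826
  Red (11, 12): total = 1594
  Amber (0, 4): total = 1682
Minimum is at Green with total 1210 blocks.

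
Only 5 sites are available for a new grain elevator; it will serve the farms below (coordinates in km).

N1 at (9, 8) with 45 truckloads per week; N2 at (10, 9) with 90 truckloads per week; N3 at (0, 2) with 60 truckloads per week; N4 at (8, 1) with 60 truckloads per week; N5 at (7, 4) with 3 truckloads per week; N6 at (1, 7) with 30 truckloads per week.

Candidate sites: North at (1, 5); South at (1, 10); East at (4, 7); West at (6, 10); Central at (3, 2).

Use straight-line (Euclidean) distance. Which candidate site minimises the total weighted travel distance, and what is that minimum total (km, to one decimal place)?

East, total 1718.2 km

Total weighted distance at each candidate:
  North (1, 5): total = 2022.6
  South (1, 10): total = 2469.4
  East (4, 7): total = 1718.2
  West (6, 10): total = 1879.7
  Central (3, 2): total = 1933.7
Minimum is at East with total 1718.2 km.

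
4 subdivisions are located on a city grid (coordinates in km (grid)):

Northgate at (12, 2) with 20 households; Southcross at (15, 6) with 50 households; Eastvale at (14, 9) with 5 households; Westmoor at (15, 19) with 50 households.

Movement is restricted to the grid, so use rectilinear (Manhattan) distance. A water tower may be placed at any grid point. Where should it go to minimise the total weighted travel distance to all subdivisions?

(15, 6)

Manhattan distance separates: Σwᵢ(|x−xᵢ|+|y−yᵢ|) = Σwᵢ|x−xᵢ| + Σwᵢ|y−yᵢ|, so x and y are optimised independently as 1-D weighted medians.
Total weight W = 125; half = 62.5.
x-coordinate, sorted with cumulative weight:
  x=12 (Northgate, w=20) cum 20
  x=14 (Eastvale, w=5) cum 25
  x=15 (Southcross, w=50) cum 75  ← median
  x=15 (Westmoor, w=50) cum 125
⇒ x* = 15
y-coordinate, sorted with cumulative weight:
  y=2 (Northgate, w=20) cum 20
  y=6 (Southcross, w=50) cum 70  ← median
  y=9 (Eastvale, w=5) cum 75
  y=19 (Westmoor, w=50) cum 125
⇒ y* = 6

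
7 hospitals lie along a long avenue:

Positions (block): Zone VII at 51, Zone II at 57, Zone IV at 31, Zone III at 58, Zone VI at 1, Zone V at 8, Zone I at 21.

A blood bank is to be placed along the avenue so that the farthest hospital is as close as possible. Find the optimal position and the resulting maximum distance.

location 29.5, max distance 28.5

The 1-center on a line is the midpoint of the two extreme points: leftmost at 1, rightmost at 58.
Optimal location = (1 + 58)/2 = 29.5; maximum distance = (58 − 1)/2 = 28.5.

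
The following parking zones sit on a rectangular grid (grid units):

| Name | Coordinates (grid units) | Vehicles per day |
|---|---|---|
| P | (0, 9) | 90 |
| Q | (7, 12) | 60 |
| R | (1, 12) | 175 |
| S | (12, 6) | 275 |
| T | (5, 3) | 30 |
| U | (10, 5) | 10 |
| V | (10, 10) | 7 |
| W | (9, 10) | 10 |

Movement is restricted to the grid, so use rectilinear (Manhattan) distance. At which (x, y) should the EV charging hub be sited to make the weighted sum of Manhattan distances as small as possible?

(7, 9)

Manhattan distance separates: Σwᵢ(|x−xᵢ|+|y−yᵢ|) = Σwᵢ|x−xᵢ| + Σwᵢ|y−yᵢ|, so x and y are optimised independently as 1-D weighted medians.
Total weight W = 657; half = 328.5.
x-coordinate, sorted with cumulative weight:
  x=0 (P, w=90) cum 90
  x=1 (R, w=175) cum 265
  x=5 (T, w=30) cum 295
  x=7 (Q, w=60) cum 355  ← median
  x=9 (W, w=10) cum 365
  x=10 (U, w=10) cum 375
  x=10 (V, w=7) cum 382
  x=12 (S, w=275) cum 657
⇒ x* = 7
y-coordinate, sorted with cumulative weight:
  y=3 (T, w=30) cum 30
  y=5 (U, w=10) cum 40
  y=6 (S, w=275) cum 315
  y=9 (P, w=90) cum 405  ← median
  y=10 (V, w=7) cum 412
  y=10 (W, w=10) cum 422
  y=12 (Q, w=60) cum 482
  y=12 (R, w=175) cum 657
⇒ y* = 9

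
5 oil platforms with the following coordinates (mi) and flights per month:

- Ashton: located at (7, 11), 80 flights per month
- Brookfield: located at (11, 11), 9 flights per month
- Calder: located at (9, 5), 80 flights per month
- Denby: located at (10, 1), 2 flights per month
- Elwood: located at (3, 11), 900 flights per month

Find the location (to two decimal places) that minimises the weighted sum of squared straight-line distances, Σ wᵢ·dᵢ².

(3.83, 10.53)

The minimiser of Σwᵢ‖p−pᵢ‖² is the weighted centroid p* = (Σwᵢpᵢ)/(Σwᵢ).
Σwᵢ = 1071.
Σwᵢxᵢ = 80·7 + 9·11 + 80·9 + 2·10 + 900·3 = 4099.
Σwᵢyᵢ = 80·11 + 9·11 + 80·5 + 2·1 + 900·11 = 11281.
x* = 4099/1071 = 3.83, y* = 11281/1071 = 10.53.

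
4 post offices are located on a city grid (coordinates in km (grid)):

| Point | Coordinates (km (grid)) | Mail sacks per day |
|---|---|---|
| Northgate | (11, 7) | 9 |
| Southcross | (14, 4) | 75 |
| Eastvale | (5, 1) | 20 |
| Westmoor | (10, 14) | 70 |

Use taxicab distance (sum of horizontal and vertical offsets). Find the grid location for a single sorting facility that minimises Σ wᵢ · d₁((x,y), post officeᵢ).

(10, 4)

Manhattan distance separates: Σwᵢ(|x−xᵢ|+|y−yᵢ|) = Σwᵢ|x−xᵢ| + Σwᵢ|y−yᵢ|, so x and y are optimised independently as 1-D weighted medians.
Total weight W = 174; half = 87.
x-coordinate, sorted with cumulative weight:
  x=5 (Eastvale, w=20) cum 20
  x=10 (Westmoor, w=70) cum 90  ← median
  x=11 (Northgate, w=9) cum 99
  x=14 (Southcross, w=75) cum 174
⇒ x* = 10
y-coordinate, sorted with cumulative weight:
  y=1 (Eastvale, w=20) cum 20
  y=4 (Southcross, w=75) cum 95  ← median
  y=7 (Northgate, w=9) cum 104
  y=14 (Westmoor, w=70) cum 174
⇒ y* = 4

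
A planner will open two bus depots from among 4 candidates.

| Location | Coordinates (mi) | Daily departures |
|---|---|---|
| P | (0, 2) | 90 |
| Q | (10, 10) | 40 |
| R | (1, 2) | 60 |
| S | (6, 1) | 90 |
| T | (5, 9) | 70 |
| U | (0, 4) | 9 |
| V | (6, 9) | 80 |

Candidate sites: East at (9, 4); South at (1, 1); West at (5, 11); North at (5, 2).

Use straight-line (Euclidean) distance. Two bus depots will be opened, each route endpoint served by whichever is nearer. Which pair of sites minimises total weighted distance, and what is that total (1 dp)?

Evaluate every pair (each demand assigned to the nearer of the two):
  {South, West}: total = 1188.6
  {West, North}: total = 1388.6
  {East, South}: total = 1755.6
  {South, North}: total = 1776.1
  {East, North}: total = 2023.8
  {East, West}: total = 2306.6
Best pair: {South, West} with total 1188.6.

{South, West}, total 1188.6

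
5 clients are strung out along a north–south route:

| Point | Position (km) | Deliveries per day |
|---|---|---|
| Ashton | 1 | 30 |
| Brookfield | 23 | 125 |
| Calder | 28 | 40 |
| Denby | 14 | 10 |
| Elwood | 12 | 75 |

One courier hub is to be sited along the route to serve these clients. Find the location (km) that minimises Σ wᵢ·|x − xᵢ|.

For a sum of weighted absolute distances on a line, the optimum is the weighted median (not the mean). Total weight W = 280; half-weight = 140.
Sort by position and accumulate weight:
  km 1 (Ashton, w=30) → cum 30
  km 12 (Elwood, w=75) → cum 105
  km 14 (Denby, w=10) → cum 115
  km 23 (Brookfield, w=125) → cum 240  ≥ 140 → median here
  km 28 (Calder, w=40) → cum 280
Optimal location: km 23.

x = 23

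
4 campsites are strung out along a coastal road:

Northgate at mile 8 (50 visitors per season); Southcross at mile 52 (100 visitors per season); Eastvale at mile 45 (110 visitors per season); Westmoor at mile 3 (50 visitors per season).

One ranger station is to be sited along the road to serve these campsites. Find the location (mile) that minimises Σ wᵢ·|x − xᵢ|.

For a sum of weighted absolute distances on a line, the optimum is the weighted median (not the mean). Total weight W = 310; half-weight = 155.
Sort by position and accumulate weight:
  mile 3 (Westmoor, w=50) → cum 50
  mile 8 (Northgate, w=50) → cum 100
  mile 45 (Eastvale, w=110) → cum 210  ≥ 155 → median here
  mile 52 (Southcross, w=100) → cum 310
Optimal location: mile 45.

x = 45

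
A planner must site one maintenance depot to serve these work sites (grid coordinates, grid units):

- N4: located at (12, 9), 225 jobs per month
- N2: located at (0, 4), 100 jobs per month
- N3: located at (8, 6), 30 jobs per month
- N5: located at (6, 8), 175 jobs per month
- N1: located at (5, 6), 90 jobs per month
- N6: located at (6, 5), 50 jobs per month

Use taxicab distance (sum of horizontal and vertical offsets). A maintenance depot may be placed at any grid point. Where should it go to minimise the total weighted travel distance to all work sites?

Manhattan distance separates: Σwᵢ(|x−xᵢ|+|y−yᵢ|) = Σwᵢ|x−xᵢ| + Σwᵢ|y−yᵢ|, so x and y are optimised independently as 1-D weighted medians.
Total weight W = 670; half = 335.
x-coordinate, sorted with cumulative weight:
  x=0 (N2, w=100) cum 100
  x=5 (N1, w=90) cum 190
  x=6 (N5, w=175) cum 365  ← median
  x=6 (N6, w=50) cum 415
  x=8 (N3, w=30) cum 445
  x=12 (N4, w=225) cum 670
⇒ x* = 6
y-coordinate, sorted with cumulative weight:
  y=4 (N2, w=100) cum 100
  y=5 (N6, w=50) cum 150
  y=6 (N3, w=30) cum 180
  y=6 (N1, w=90) cum 270
  y=8 (N5, w=175) cum 445  ← median
  y=9 (N4, w=225) cum 670
⇒ y* = 8

(6, 8)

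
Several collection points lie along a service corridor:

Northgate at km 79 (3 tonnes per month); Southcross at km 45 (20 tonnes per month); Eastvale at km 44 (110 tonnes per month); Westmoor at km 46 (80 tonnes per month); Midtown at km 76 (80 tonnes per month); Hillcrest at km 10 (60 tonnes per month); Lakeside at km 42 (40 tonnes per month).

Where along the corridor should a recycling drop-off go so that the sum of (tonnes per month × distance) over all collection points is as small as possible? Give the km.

x = 44

For a sum of weighted absolute distances on a line, the optimum is the weighted median (not the mean). Total weight W = 393; half-weight = 196.5.
Sort by position and accumulate weight:
  km 10 (Hillcrest, w=60) → cum 60
  km 42 (Lakeside, w=40) → cum 100
  km 44 (Eastvale, w=110) → cum 210  ≥ 196.5 → median here
  km 45 (Southcross, w=20) → cum 230
  km 46 (Westmoor, w=80) → cum 310
  km 76 (Midtown, w=80) → cum 390
  km 79 (Northgate, w=3) → cum 393
Optimal location: km 44.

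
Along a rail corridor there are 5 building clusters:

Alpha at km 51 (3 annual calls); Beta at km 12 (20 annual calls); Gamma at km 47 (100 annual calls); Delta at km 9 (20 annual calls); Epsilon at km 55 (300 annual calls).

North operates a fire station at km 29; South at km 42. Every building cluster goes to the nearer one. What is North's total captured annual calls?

40

The indifferent point is the midpoint (29+42)/2 = 35.5; building clusters left of it (closer to North at 29) go to North, those right go to South.
  Delta at 9 (w=20) → North
  Beta at 12 (w=20) → North
  Gamma at 47 (w=100) → South
  Alpha at 51 (w=3) → South
  Epsilon at 55 (w=300) → South
North captures 40; South captures 403.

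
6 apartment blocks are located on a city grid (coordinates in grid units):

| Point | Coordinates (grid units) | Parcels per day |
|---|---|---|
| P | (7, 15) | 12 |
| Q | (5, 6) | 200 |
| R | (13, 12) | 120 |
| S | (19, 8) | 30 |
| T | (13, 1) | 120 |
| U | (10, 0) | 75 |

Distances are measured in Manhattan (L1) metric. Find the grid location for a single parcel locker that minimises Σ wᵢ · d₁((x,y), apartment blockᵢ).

Manhattan distance separates: Σwᵢ(|x−xᵢ|+|y−yᵢ|) = Σwᵢ|x−xᵢ| + Σwᵢ|y−yᵢ|, so x and y are optimised independently as 1-D weighted medians.
Total weight W = 557; half = 278.5.
x-coordinate, sorted with cumulative weight:
  x=5 (Q, w=200) cum 200
  x=7 (P, w=12) cum 212
  x=10 (U, w=75) cum 287  ← median
  x=13 (R, w=120) cum 407
  x=13 (T, w=120) cum 527
  x=19 (S, w=30) cum 557
⇒ x* = 10
y-coordinate, sorted with cumulative weight:
  y=0 (U, w=75) cum 75
  y=1 (T, w=120) cum 195
  y=6 (Q, w=200) cum 395  ← median
  y=8 (S, w=30) cum 425
  y=12 (R, w=120) cum 545
  y=15 (P, w=12) cum 557
⇒ y* = 6

(10, 6)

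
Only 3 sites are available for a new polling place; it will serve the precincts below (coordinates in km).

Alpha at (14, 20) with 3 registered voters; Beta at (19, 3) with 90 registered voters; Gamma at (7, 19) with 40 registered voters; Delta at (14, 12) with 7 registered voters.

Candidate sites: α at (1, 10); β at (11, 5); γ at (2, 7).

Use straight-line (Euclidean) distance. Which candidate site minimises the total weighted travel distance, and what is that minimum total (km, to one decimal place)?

Total weighted distance at each candidate:
  α (1, 10): total = 2312.1
  β (11, 5): total = 1423.8
  γ (2, 7): total = 2235.9
Minimum is at β with total 1423.8 km.

β, total 1423.8 km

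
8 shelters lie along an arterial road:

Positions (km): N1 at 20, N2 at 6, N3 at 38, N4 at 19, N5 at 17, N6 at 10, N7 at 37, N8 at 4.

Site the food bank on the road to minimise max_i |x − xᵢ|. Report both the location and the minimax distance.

location 21, max distance 17

The 1-center on a line is the midpoint of the two extreme points: leftmost at 4, rightmost at 38.
Optimal location = (4 + 38)/2 = 21; maximum distance = (38 − 4)/2 = 17.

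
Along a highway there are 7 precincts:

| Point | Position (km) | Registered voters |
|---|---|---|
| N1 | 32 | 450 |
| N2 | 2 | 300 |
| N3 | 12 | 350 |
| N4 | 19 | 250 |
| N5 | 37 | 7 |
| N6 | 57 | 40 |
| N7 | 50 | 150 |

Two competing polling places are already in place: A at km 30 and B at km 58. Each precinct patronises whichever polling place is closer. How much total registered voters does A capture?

The indifferent point is the midpoint (30+58)/2 = 44; precincts left of it (closer to A at 30) go to A, those right go to B.
  N2 at 2 (w=300) → A
  N3 at 12 (w=350) → A
  N4 at 19 (w=250) → A
  N1 at 32 (w=450) → A
  N5 at 37 (w=7) → A
  N7 at 50 (w=150) → B
  N6 at 57 (w=40) → B
A captures 1357; B captures 190.

1357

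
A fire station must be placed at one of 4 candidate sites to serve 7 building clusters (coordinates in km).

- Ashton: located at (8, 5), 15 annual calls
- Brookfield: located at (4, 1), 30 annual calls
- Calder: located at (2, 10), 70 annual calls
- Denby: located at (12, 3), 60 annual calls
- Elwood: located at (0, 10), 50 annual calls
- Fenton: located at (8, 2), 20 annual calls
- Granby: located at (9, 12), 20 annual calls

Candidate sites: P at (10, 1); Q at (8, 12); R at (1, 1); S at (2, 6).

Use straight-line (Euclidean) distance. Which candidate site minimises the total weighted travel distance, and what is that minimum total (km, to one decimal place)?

S, total 1711.4 km

Total weighted distance at each candidate:
  P (10, 1): total = 2198.0
  Q (8, 12): total = 2122.1
  R (1, 1): total = 2381.9
  S (2, 6): total = 1711.4
Minimum is at S with total 1711.4 km.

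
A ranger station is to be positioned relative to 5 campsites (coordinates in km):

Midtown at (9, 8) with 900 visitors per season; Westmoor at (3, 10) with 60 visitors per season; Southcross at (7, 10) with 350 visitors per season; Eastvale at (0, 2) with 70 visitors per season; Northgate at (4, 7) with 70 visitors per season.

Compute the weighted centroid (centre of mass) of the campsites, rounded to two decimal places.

The minimiser of Σwᵢ‖p−pᵢ‖² is the weighted centroid p* = (Σwᵢpᵢ)/(Σwᵢ).
Σwᵢ = 1450.
Σwᵢxᵢ = 900·9 + 60·3 + 350·7 + 70·0 + 70·4 = 11010.
Σwᵢyᵢ = 900·8 + 60·10 + 350·10 + 70·2 + 70·7 = 11930.
x* = 11010/1450 = 7.59, y* = 11930/1450 = 8.23.

(7.59, 8.23)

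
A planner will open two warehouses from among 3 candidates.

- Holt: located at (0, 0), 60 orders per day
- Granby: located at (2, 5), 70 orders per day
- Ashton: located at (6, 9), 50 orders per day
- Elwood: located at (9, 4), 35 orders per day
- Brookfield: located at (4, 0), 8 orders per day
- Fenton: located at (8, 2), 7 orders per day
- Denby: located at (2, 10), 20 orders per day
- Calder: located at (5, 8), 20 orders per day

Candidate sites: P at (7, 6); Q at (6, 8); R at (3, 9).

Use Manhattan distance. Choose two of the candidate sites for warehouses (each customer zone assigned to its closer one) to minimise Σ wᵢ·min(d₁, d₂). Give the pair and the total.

Evaluate every pair (each demand assigned to the nearer of the two):
  {Q, R}: total = 1561
  {P, R}: total = 1567
  {P, Q}: total = 1637
Best pair: {Q, R} with total 1561.

{Q, R}, total 1561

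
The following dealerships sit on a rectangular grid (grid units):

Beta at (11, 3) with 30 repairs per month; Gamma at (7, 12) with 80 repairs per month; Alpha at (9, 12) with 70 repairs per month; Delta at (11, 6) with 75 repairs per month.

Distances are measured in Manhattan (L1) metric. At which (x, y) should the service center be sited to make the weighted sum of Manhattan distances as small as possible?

(9, 12)

Manhattan distance separates: Σwᵢ(|x−xᵢ|+|y−yᵢ|) = Σwᵢ|x−xᵢ| + Σwᵢ|y−yᵢ|, so x and y are optimised independently as 1-D weighted medians.
Total weight W = 255; half = 127.5.
x-coordinate, sorted with cumulative weight:
  x=7 (Gamma, w=80) cum 80
  x=9 (Alpha, w=70) cum 150  ← median
  x=11 (Beta, w=30) cum 180
  x=11 (Delta, w=75) cum 255
⇒ x* = 9
y-coordinate, sorted with cumulative weight:
  y=3 (Beta, w=30) cum 30
  y=6 (Delta, w=75) cum 105
  y=12 (Gamma, w=80) cum 185  ← median
  y=12 (Alpha, w=70) cum 255
⇒ y* = 12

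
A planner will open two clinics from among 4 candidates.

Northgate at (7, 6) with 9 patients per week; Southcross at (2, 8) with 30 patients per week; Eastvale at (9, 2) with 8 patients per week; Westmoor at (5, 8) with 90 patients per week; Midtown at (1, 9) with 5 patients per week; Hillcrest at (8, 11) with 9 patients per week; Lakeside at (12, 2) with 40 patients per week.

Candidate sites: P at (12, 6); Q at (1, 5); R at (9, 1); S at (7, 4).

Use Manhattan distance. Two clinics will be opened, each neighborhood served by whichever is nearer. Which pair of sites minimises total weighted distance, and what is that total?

{Q, S}, total 1082

Evaluate every pair (each demand assigned to the nearer of the two):
  {Q, S}: total = 1082
  {Q, R}: total = 1100
  {P, Q}: total = 1112
  {R, S}: total = 1123
  {P, S}: total = 1147
  {P, R}: total = 1534
Best pair: {Q, S} with total 1082.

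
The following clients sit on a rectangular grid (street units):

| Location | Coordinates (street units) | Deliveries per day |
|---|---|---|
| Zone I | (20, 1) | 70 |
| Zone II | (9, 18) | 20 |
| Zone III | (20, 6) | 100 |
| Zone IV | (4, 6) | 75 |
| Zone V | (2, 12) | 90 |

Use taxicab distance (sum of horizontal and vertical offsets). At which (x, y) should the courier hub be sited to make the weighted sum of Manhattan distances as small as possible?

Manhattan distance separates: Σwᵢ(|x−xᵢ|+|y−yᵢ|) = Σwᵢ|x−xᵢ| + Σwᵢ|y−yᵢ|, so x and y are optimised independently as 1-D weighted medians.
Total weight W = 355; half = 177.5.
x-coordinate, sorted with cumulative weight:
  x=2 (Zone V, w=90) cum 90
  x=4 (Zone IV, w=75) cum 165
  x=9 (Zone II, w=20) cum 185  ← median
  x=20 (Zone I, w=70) cum 255
  x=20 (Zone III, w=100) cum 355
⇒ x* = 9
y-coordinate, sorted with cumulative weight:
  y=1 (Zone I, w=70) cum 70
  y=6 (Zone III, w=100) cum 170
  y=6 (Zone IV, w=75) cum 245  ← median
  y=12 (Zone V, w=90) cum 335
  y=18 (Zone II, w=20) cum 355
⇒ y* = 6

(9, 6)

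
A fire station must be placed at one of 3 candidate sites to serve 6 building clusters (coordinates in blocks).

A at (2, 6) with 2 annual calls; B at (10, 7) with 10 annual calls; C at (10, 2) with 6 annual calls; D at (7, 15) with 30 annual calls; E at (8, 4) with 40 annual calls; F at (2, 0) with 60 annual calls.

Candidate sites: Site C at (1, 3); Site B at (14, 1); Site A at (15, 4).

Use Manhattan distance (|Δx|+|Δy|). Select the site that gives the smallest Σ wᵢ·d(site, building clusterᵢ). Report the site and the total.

Site C, total 1298 blocks

Total weighted distance at each candidate:
  Site C (1, 3): total = 1298
  Site B (14, 1): total = 1934
  Site A (15, 4): total = 2022
Minimum is at Site C with total 1298 blocks.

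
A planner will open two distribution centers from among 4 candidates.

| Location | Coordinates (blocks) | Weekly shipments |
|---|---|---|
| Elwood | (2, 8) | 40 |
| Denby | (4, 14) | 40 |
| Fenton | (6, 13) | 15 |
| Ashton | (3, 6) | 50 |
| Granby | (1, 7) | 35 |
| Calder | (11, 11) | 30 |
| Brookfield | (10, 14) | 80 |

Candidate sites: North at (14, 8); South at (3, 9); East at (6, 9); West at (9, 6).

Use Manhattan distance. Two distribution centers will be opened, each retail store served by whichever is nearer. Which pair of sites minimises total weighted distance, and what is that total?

{South, East}, total 1600

Evaluate every pair (each demand assigned to the nearer of the two):
  {South, East}: total = 1600
  {South, West}: total = 1645
  {North, South}: total = 1695
  {North, East}: total = 1985
  {East, West}: total = 2015
  {North, West}: total = 2545
Best pair: {South, East} with total 1600.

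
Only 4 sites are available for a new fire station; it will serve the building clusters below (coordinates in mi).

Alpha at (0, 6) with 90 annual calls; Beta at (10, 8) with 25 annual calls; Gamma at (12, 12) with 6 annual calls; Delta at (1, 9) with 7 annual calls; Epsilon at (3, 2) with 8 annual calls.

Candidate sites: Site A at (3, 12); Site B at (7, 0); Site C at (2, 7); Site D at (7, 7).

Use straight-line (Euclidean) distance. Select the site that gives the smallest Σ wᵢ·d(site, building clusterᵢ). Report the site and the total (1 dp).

Site C, total 526.3 mi

Total weighted distance at each candidate:
  Site A (3, 12): total = 964.5
  Site B (7, 0): total = 1232.9
  Site C (2, 7): total = 526.3
  Site D (7, 7): total = 853.4
Minimum is at Site C with total 526.3 mi.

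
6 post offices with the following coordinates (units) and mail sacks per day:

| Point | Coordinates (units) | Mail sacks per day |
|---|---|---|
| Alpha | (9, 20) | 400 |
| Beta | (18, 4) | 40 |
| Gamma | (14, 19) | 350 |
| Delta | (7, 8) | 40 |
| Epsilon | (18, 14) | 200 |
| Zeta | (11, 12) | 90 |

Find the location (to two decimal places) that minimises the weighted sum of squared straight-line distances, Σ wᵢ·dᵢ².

The minimiser of Σwᵢ‖p−pᵢ‖² is the weighted centroid p* = (Σwᵢpᵢ)/(Σwᵢ).
Σwᵢ = 1120.
Σwᵢxᵢ = 400·9 + 40·18 + 350·14 + 40·7 + 200·18 + 90·11 = 14090.
Σwᵢyᵢ = 400·20 + 40·4 + 350·19 + 40·8 + 200·14 + 90·12 = 19010.
x* = 14090/1120 = 12.58, y* = 19010/1120 = 16.97.

(12.58, 16.97)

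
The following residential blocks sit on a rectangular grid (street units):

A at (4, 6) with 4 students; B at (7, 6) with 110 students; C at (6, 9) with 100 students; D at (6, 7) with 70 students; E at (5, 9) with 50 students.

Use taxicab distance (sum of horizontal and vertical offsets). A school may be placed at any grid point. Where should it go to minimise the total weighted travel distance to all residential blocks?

Manhattan distance separates: Σwᵢ(|x−xᵢ|+|y−yᵢ|) = Σwᵢ|x−xᵢ| + Σwᵢ|y−yᵢ|, so x and y are optimised independently as 1-D weighted medians.
Total weight W = 334; half = 167.
x-coordinate, sorted with cumulative weight:
  x=4 (A, w=4) cum 4
  x=5 (E, w=50) cum 54
  x=6 (C, w=100) cum 154
  x=6 (D, w=70) cum 224  ← median
  x=7 (B, w=110) cum 334
⇒ x* = 6
y-coordinate, sorted with cumulative weight:
  y=6 (A, w=4) cum 4
  y=6 (B, w=110) cum 114
  y=7 (D, w=70) cum 184  ← median
  y=9 (C, w=100) cum 284
  y=9 (E, w=50) cum 334
⇒ y* = 7

(6, 7)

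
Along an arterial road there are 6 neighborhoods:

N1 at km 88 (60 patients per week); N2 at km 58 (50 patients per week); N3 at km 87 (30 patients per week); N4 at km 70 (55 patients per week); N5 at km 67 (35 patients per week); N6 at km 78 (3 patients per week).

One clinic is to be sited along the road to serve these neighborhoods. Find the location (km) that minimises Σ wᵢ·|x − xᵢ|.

x = 70

For a sum of weighted absolute distances on a line, the optimum is the weighted median (not the mean). Total weight W = 233; half-weight = 116.5.
Sort by position and accumulate weight:
  km 58 (N2, w=50) → cum 50
  km 67 (N5, w=35) → cum 85
  km 70 (N4, w=55) → cum 140  ≥ 116.5 → median here
  km 78 (N6, w=3) → cum 143
  km 87 (N3, w=30) → cum 173
  km 88 (N1, w=60) → cum 233
Optimal location: km 70.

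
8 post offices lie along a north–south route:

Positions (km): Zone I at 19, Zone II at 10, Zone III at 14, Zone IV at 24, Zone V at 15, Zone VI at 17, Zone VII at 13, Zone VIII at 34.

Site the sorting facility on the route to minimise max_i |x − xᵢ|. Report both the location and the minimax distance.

The 1-center on a line is the midpoint of the two extreme points: leftmost at 10, rightmost at 34.
Optimal location = (10 + 34)/2 = 22; maximum distance = (34 − 10)/2 = 12.

location 22, max distance 12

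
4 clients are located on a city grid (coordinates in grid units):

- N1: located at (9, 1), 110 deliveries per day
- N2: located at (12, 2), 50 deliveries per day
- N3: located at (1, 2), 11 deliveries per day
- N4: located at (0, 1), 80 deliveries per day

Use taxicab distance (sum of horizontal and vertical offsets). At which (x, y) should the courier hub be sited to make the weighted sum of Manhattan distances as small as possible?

Manhattan distance separates: Σwᵢ(|x−xᵢ|+|y−yᵢ|) = Σwᵢ|x−xᵢ| + Σwᵢ|y−yᵢ|, so x and y are optimised independently as 1-D weighted medians.
Total weight W = 251; half = 125.5.
x-coordinate, sorted with cumulative weight:
  x=0 (N4, w=80) cum 80
  x=1 (N3, w=11) cum 91
  x=9 (N1, w=110) cum 201  ← median
  x=12 (N2, w=50) cum 251
⇒ x* = 9
y-coordinate, sorted with cumulative weight:
  y=1 (N1, w=110) cum 110
  y=1 (N4, w=80) cum 190  ← median
  y=2 (N2, w=50) cum 240
  y=2 (N3, w=11) cum 251
⇒ y* = 1

(9, 1)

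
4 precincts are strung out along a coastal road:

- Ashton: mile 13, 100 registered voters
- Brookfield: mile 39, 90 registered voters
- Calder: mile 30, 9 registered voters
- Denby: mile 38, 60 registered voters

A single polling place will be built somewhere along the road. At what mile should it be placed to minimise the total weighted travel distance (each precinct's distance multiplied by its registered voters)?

For a sum of weighted absolute distances on a line, the optimum is the weighted median (not the mean). Total weight W = 259; half-weight = 129.5.
Sort by position and accumulate weight:
  mile 13 (Ashton, w=100) → cum 100
  mile 30 (Calder, w=9) → cum 109
  mile 38 (Denby, w=60) → cum 169  ≥ 129.5 → median here
  mile 39 (Brookfield, w=90) → cum 259
Optimal location: mile 38.

x = 38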